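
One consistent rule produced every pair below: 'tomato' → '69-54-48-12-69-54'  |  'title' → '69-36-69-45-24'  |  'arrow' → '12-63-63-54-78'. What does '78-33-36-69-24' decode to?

white

t(#20)→69 and o(#15)→54: differences scale by 3, so n = 3·pos + 9. The formula is n = 3×(alphabet index, a=1) + 9.
Decoding 78-33-36-69-24: 78→(78−9)÷3=23=w, 33→(33−9)÷3=8=h, 36→(36−9)÷3=9=i, 69→(69−9)÷3=20=t, 24→(24−9)÷3=5=e.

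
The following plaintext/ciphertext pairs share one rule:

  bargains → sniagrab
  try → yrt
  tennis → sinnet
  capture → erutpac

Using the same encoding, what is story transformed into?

yrots

It's just the letters in reverse order.
On story: reverse → yrots.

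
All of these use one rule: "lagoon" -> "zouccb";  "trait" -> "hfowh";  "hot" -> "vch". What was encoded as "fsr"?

red

It's a constant shift of +14 (ROT14).
Undoing it on fsr: f−14=r, s−14=e, r−14=d.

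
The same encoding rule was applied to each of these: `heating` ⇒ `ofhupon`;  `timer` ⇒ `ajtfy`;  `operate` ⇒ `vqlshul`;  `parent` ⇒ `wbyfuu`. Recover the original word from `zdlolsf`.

scenery

Shifts by position in heating: pos 0: h→o (+7), pos 1: e→f (+1), pos 2: a→h (+7), pos 3: t→u (+1) — repeating every 2. The shifts repeat in a cycle of length 2: positions 0,1,… shift by +7, +1, then the pattern repeats.
Reversing it on zdlolsf: z−7=s, d−1=c, l−7=e, o−1=n, l−7=e, s−1=r, f−7=y.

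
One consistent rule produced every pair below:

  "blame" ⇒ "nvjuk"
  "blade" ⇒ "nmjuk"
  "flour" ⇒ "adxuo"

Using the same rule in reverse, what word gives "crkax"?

The word is reversed, then every letter is shifted forward by 9.
Undoing it on crkax: shift back: c−9=t, r−9=i, k−9=b, a−9=r, x−9=o → tibro; then reverse → orbit.

orbit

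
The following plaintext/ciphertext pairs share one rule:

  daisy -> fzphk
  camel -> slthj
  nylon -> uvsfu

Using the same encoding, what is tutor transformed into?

yvaba

The output letters match the input read backwards, each shifted +7: daisy reversed is ysiad. The word is reversed, then every letter is shifted forward by 7.
For tutor: reverse → rotut; then shift: r+7=y, o+7=v, t+7=a, u+7=b, t+7=a.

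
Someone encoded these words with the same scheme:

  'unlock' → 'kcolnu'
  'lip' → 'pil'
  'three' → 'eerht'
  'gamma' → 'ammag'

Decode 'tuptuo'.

output

The output letters match the input read backwards: unlock reversed is kcolnu. It's just the letters in reverse order.
Reversing it on tuptuo: then reverse → output.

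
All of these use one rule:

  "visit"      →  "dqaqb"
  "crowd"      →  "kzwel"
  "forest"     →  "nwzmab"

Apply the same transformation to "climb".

Compare letters: v→d is +8, i→q is +8, s→a is +8 — a constant shift. Every letter moves 8 places later in the alphabet, wrapping around z→a.
For climb: c+8=k, l+8=t, i+8=q, m+8=u, b+8=j.

ktquj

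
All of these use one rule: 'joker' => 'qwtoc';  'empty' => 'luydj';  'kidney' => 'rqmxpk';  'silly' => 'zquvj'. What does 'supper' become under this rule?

zcyzpd

In joker: j→q is +7, o→w is +8, k→t is +9, e→o is +10 — the shift increases by 1 each position. Each letter shifts forward by (position + 7), i.e. 7, 8, 9, … — the shift grows by one for each successive letter.
For supper: s+7=z, u+8=c, p+9=y, p+10=z, e+11=p, r+12=d.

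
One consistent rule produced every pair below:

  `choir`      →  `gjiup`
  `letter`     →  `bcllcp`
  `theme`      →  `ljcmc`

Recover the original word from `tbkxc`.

Each letter's alphabet position (a=0..z=25) is mapped through 11·x+10 mod 26 — an affine cipher.
Decoding tbkxc: t(19)→19·(19−10)≡15=p; b(1)→19·(1−10)≡11=l; k(10)→19·(10−10)≡0=a; x(23)→19·(23−10)≡13=n; c(2)→19·(2−10)≡4=e (all mod 26).

plane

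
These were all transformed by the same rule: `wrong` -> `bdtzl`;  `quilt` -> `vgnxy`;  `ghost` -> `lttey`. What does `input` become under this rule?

Shifts by position in wrong: pos 0: w→b (+5), pos 1: r→d (+12), pos 2: o→t (+5), pos 3: n→z (+12) — repeating every 2. It's a Vigenère-style cipher with numeric key [5,12]: position i shifts by key[i mod 2].
For input: i+5=n, n+12=z, p+5=u, u+12=g, t+5=y.

nzugy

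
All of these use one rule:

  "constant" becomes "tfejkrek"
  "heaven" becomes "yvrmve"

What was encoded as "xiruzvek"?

gradient

It's a constant shift of +17 (ROT17).
Undoing it on xiruzvek: x−17=g, i−17=r, r−17=a, u−17=d, z−17=i, v−17=e, e−17=n, k−17=t.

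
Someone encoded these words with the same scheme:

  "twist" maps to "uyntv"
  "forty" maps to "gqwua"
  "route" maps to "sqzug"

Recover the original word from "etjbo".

dream

Shifts by position in twist: pos 0: t→u (+1), pos 1: w→y (+2), pos 2: i→n (+5), pos 3: s→t (+1), pos 4: t→v (+2) — repeating every 3. A repeating key of period 3 is used — shifts +1, +2, +5 over and over.
Decoding etjbo: e−1=d, t−2=r, j−5=e, b−1=a, o−2=m.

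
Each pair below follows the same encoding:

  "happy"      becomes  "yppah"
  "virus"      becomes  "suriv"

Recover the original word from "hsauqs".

squash

The output letters match the input read backwards: happy reversed is yppah. The word is simply reversed.
Decoding hsauqs: then reverse → squash.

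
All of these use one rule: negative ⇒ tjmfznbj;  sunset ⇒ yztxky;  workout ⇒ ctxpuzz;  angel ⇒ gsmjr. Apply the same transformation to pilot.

vnrtz

Shifts by position in negative: pos 0: n→t (+6), pos 1: e→j (+5), pos 2: g→m (+6), pos 3: a→f (+5) — repeating every 2. A repeating key of period 2 is used — shifts +6, +5 over and over.
On pilot: p+6=v, i+5=n, l+6=r, o+5=t, t+6=z.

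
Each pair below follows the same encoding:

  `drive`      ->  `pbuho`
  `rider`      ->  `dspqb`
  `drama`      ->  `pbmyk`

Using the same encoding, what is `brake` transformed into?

Shifts by position in drive: pos 0: d→p (+12), pos 1: r→b (+10), pos 2: i→u (+12), pos 3: v→h (+12), pos 4: e→o (+10) — repeating every 3. A repeating key of period 3 is used — shifts +12, +10, +12 over and over.
Applying it to brake: b+12=n, r+10=b, a+12=m, k+12=w, e+10=o.

nbmwo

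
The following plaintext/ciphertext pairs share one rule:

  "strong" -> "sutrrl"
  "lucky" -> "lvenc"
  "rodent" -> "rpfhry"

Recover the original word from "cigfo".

check

In strong: s→s is +0, t→u is +1, r→t is +2, o→r is +3 — the shift increases by 1 each position. The shift increases by 1 at each position, starting from +0: 0, 1, 2, ….
Reversing it on cigfo: c−0=c, i−1=h, g−2=e, f−3=c, o−4=k.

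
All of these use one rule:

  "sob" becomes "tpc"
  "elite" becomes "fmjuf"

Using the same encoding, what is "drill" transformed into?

esjmm

Compare letters: s→t is +1, o→p is +1, b→c is +1 — a constant shift. This is a Caesar cipher with shift 1.
On drill: d+1=e, r+1=s, i+1=j, l+1=m, l+1=m.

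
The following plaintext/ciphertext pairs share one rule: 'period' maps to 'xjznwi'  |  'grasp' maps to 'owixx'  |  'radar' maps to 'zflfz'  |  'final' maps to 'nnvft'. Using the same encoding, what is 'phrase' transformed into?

It's a Vigenère-style cipher with numeric key [8,5]: position i shifts by key[i mod 2].
For phrase: p+8=x, h+5=m, r+8=z, a+5=f, s+8=a, e+5=j.

xmzfaj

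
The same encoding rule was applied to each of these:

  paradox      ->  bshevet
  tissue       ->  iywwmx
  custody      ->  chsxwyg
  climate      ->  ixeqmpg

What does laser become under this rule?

The output letters match the input read backwards, each shifted +4: paradox reversed is xodarap. Two steps: reverse the string, then apply a Caesar shift of +4.
For laser: reverse → resal; then shift: r+4=v, e+4=i, s+4=w, a+4=e, l+4=p.

viwep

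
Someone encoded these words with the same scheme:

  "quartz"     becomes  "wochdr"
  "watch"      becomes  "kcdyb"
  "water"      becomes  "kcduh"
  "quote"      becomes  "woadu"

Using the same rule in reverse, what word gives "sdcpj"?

stand

q(16)→w(22) and u(20)→o(14) fit y≡11x+2 (mod 26); the inverse of 11 mod 26 is 19. Treating letters as 0–25, the rule is x ↦ 11x + 2 (mod 26).
Decoding sdcpj: s(18)→19·(18−2)≡18=s; d(3)→19·(3−2)≡19=t; c(2)→19·(2−2)≡0=a; p(15)→19·(15−2)≡13=n; j(9)→19·(9−2)≡3=d (all mod 26).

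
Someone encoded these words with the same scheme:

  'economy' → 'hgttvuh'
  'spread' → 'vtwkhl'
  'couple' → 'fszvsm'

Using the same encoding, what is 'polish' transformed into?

In economy: e→h is +3, c→g is +4, o→t is +5, n→t is +6 — the shift increases by 1 each position. The shift increases by 1 at each position, starting from +3: 3, 4, 5, ….
On polish: p+3=s, o+4=s, l+5=q, i+6=o, s+7=z, h+8=p.

ssqozp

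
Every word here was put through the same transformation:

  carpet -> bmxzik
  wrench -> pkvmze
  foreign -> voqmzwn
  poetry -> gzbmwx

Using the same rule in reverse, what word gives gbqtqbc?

The word is reversed, then every letter is shifted forward by 8.
Reversing it on gbqtqbc: shift back: g−8=y, b−8=t, q−8=i, t−8=l, q−8=i, b−8=t, c−8=u → ytilitu; then reverse → utility.

utility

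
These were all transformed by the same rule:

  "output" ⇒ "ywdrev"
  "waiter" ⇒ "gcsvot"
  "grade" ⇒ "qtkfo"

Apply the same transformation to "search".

cgktmj

Shifts by position in output: pos 0: o→y (+10), pos 1: u→w (+2), pos 2: t→d (+10), pos 3: p→r (+2) — repeating every 2. It's a Vigenère-style cipher with numeric key [10,2]: position i shifts by key[i mod 2].
On search: s+10=c, e+2=g, a+10=k, r+2=t, c+10=m, h+2=j.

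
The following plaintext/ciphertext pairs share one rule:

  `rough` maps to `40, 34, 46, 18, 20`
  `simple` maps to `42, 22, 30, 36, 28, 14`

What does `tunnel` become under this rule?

The formula is n = 2×(alphabet index, a=1) + 4.
For tunnel: t=20→44, u=21→46, n=14→32, n=14→32, e=5→14, l=12→28.

44, 46, 32, 32, 14, 28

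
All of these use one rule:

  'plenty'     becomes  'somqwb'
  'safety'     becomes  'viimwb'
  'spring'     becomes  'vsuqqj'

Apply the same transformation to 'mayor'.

pibwu

The shift depends on letter class: consonant p→s is +3, but vowel e→m is +8. Two shifts are in play — +8 for a/e/i/o/u, +3 for every other letter.
For mayor: m(cons)+3=p, a(vowel)+8=i, y(cons)+3=b, o(vowel)+8=w, r(cons)+3=u.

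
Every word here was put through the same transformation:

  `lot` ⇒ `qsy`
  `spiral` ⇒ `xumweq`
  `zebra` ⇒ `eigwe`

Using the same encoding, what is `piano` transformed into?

umess

Vowels shift forward by 4 and consonants shift forward by 5.
On piano: p(cons)+5=u, i(vowel)+4=m, a(vowel)+4=e, n(cons)+5=s, o(vowel)+4=s.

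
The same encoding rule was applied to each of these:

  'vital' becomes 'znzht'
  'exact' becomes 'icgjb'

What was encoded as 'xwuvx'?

troop

Each letter shifts forward by (position + 4), i.e. 4, 5, 6, … — the shift grows by one for each successive letter.
Reversing it on xwuvx: x−4=t, w−5=r, u−6=o, v−7=o, x−8=p.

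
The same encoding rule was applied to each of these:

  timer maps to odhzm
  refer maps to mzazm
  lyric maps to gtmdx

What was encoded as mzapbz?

refuge

Compare letters: t→o is +21, i→d is +21, m→h is +21 — a constant shift. Every letter moves 21 places later in the alphabet, wrapping around z→a.
Decoding mzapbz: m−21=r, z−21=e, a−21=f, p−21=u, b−21=g, z−21=e.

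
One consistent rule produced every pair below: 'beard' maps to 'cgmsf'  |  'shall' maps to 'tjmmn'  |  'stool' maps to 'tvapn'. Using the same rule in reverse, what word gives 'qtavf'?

A repeating key of period 3 is used — shifts +1, +2, +12 over and over.
Reversing it on qtavf: q−1=p, t−2=r, a−12=o, v−1=u, f−2=d.

proud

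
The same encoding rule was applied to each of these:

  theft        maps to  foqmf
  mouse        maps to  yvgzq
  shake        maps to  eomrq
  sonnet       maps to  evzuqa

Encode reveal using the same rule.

dlhlms

A repeating key of period 2 is used — shifts +12, +7 over and over.
On reveal: r+12=d, e+7=l, v+12=h, e+7=l, a+12=m, l+7=s.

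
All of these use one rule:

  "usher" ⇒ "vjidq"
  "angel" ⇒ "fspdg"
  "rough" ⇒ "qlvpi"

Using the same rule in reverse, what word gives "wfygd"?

u(20)→v(21) and s(18)→j(9) fit y≡19x+5 (mod 26); the inverse of 19 mod 26 is 11. Treating letters as 0–25, the rule is x ↦ 19x + 5 (mod 26).
Undoing it on wfygd: w(22)→11·(22−5)≡5=f; f(5)→11·(5−5)≡0=a; y(24)→11·(24−5)≡1=b; g(6)→11·(6−5)≡11=l; d(3)→11·(3−5)≡4=e (all mod 26).

fable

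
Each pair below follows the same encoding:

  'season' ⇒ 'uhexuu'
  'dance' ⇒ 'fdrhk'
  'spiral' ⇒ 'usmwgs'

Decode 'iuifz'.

great

In season: s→u is +2, e→h is +3, a→e is +4, s→x is +5 — the shift increases by 1 each position. The shift increases by 1 at each position, starting from +2: 2, 3, 4, ….
Undoing it on iuifz: i−2=g, u−3=r, i−4=e, f−5=a, z−6=t.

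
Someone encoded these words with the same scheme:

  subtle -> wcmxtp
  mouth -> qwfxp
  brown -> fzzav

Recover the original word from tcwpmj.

Shifts by position in subtle: pos 0: s→w (+4), pos 1: u→c (+8), pos 2: b→m (+11), pos 3: t→x (+4), pos 4: l→t (+8), pos 5: e→p (+11) — repeating every 3. It's a Vigenère-style cipher with numeric key [4,8,11]: position i shifts by key[i mod 3].
Undoing it on tcwpmj: t−4=p, c−8=u, w−11=l, p−4=l, m−8=e, j−11=y.

pulley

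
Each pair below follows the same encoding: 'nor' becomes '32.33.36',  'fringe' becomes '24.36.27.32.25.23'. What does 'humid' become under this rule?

n is letter #14 and maps to 32: an offset of 18. Each letter is replaced by its alphabet position (a=1..z=26) + 18.
Applying it to humid: h=8→26, u=21→39, m=13→31, i=9→27, d=4→22.

26.39.31.27.22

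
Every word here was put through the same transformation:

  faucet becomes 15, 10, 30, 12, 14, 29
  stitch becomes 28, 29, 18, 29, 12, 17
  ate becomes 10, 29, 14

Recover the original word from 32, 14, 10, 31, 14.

f is letter #6 and maps to 15: an offset of 9. Letters become their 1-based position plus 9 (so a→10, b→11, …).
Reversing it on 32, 14, 10, 31, 14: 32→(32−9)÷1=23=w, 14→(14−9)÷1=5=e, 10→(10−9)÷1=1=a, 31→(31−9)÷1=22=v, 14→(14−9)÷1=5=e.

weave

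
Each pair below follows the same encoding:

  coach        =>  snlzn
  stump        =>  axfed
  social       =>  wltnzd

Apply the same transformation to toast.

edlze

The output letters match the input read backwards, each shifted +11: coach reversed is hcaoc. Two steps: reverse the string, then apply a Caesar shift of +11.
For toast: reverse → tsaot; then shift: t+11=e, s+11=d, a+11=l, o+11=z, t+11=e.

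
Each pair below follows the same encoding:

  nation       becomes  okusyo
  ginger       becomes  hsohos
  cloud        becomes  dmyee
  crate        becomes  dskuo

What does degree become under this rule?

eohsoo

The shift depends on letter class: consonant n→o is +1, but vowel a→k is +10. Two shifts are in play — +10 for a/e/i/o/u, +1 for every other letter.
On degree: d(cons)+1=e, e(vowel)+10=o, g(cons)+1=h, r(cons)+1=s, e(vowel)+10=o, e(vowel)+10=o.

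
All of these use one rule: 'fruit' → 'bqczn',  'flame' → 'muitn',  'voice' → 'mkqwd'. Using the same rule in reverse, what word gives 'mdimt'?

leave

The output letters match the input read backwards, each shifted +8: fruit reversed is tiurf. Read the word backwards and shift each letter +8.
Decoding mdimt: shift back: m−8=e, d−8=v, i−8=a, m−8=e, t−8=l → evael; then reverse → leave.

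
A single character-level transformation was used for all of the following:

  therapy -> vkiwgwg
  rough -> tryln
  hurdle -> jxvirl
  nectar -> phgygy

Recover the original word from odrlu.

The shift increases by 1 at each position, starting from +2: 2, 3, 4, ….
Decoding odrlu: o−2=m, d−3=a, r−4=n, l−5=g, u−6=o.

mango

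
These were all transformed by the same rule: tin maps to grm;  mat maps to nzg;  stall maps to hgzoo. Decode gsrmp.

think

Each pair mirrors across the alphabet (t↔g, i↔r, n↔m): positions sum to 25. This is the alphabet-reversal cipher (Atbash): a becomes z, b becomes y, etc.
Decoding gsrmp: g↔t, s↔h, r↔i, m↔n, p↔k.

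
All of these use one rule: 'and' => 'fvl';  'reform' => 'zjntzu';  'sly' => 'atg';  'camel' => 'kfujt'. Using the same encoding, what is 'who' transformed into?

The shift depends on letter class: consonant n→v is +8, but vowel a→f is +5. Vowels shift forward by 5 and consonants shift forward by 8.
Applying it to who: w(cons)+8=e, h(cons)+8=p, o(vowel)+5=t.

ept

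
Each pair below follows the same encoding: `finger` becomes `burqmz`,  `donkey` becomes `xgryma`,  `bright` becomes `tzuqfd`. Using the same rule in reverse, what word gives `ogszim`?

f(5)→b(1) and i(8)→u(20) fit y≡15x+4 (mod 26); the inverse of 15 mod 26 is 7. Each letter's alphabet position (a=0..z=25) is mapped through 15·x+4 mod 26 — an affine cipher.
Reversing it on ogszim: o(14)→7·(14−4)≡18=s; g(6)→7·(6−4)≡14=o; s(18)→7·(18−4)≡20=u; z(25)→7·(25−4)≡17=r; i(8)→7·(8−4)≡2=c; m(12)→7·(12−4)≡4=e (all mod 26).

source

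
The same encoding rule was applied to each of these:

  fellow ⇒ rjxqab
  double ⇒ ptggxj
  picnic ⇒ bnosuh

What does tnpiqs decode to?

hidden

Shifts by position in fellow: pos 0: f→r (+12), pos 1: e→j (+5), pos 2: l→x (+12), pos 3: l→q (+5) — repeating every 2. It's a Vigenère-style cipher with numeric key [12,5]: position i shifts by key[i mod 2].
Undoing it on tnpiqs: t−12=h, n−5=i, p−12=d, i−5=d, q−12=e, s−5=n.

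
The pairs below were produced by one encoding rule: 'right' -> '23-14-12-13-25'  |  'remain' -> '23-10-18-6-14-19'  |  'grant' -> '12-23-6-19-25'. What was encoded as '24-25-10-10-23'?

The number is (letter's place in the alphabet, a=1) + 5.
Undoing it on 24-25-10-10-23: 24→(24−5)÷1=19=s, 25→(25−5)÷1=20=t, 10→(10−5)÷1=5=e, 10→(10−5)÷1=5=e, 23→(23−5)÷1=18=r.

steer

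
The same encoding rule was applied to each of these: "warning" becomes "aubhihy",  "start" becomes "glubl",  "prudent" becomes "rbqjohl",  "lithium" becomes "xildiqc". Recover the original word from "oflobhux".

external

w(22)→a(0) and a(0)→u(20) fit y≡5x+20 (mod 26); the inverse of 5 mod 26 is 21. Treating letters as 0–25, the rule is x ↦ 5x + 20 (mod 26).
Decoding oflobhux: o(14)→21·(14−20)≡4=e; f(5)→21·(5−20)≡23=x; l(11)→21·(11−20)≡19=t; o(14)→21·(14−20)≡4=e; b(1)→21·(1−20)≡17=r; h(7)→21·(7−20)≡13=n; u(20)→21·(20−20)≡0=a; x(23)→21·(23−20)≡11=l (all mod 26).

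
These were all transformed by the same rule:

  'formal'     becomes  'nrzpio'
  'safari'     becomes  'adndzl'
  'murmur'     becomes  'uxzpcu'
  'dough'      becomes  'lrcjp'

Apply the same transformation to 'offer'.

winhz

A repeating key of period 2 is used — shifts +8, +3 over and over.
Applying it to offer: o+8=w, f+3=i, f+8=n, e+3=h, r+8=z.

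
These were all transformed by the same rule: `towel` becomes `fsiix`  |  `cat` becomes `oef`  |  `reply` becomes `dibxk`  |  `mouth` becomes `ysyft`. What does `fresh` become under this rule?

rdiet

Two shifts are in play — +4 for a/e/i/o/u, +12 for every other letter.
Applying it to fresh: f(cons)+12=r, r(cons)+12=d, e(vowel)+4=i, s(cons)+12=e, h(cons)+12=t.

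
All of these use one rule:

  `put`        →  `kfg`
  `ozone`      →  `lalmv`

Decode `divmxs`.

Each pair mirrors across the alphabet (p↔k, u↔f, t↔g): positions sum to 25. Letters are reflected about the middle of the alphabet (position → 25−position): Atbash.
Undoing it on divmxs: d↔w, i↔r, v↔e, m↔n, x↔c, s↔h.

wrench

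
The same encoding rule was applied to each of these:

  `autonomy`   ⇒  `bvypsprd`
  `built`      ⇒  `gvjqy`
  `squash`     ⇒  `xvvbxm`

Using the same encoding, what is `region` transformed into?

The shift depends on letter class: consonant t→y is +5, but vowel a→b is +1. The rule splits by letter class: vowels +1, consonants +5.
Applying it to region: r(cons)+5=w, e(vowel)+1=f, g(cons)+5=l, i(vowel)+1=j, o(vowel)+1=p, n(cons)+5=s.

wfljps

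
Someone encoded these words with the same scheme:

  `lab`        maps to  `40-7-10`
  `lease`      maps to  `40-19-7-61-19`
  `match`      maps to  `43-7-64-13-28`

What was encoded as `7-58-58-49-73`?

l(#12)→40 and a(#1)→7: differences scale by 3, so n = 3·pos + 4. Each letter becomes 3×(its alphabet position, a=1..z=26) + 4.
Decoding 7-58-58-49-73: 7→(7−4)÷3=1=a, 58→(58−4)÷3=18=r, 58→(58−4)÷3=18=r, 49→(49−4)÷3=15=o, 73→(73−4)÷3=23=w.

arrow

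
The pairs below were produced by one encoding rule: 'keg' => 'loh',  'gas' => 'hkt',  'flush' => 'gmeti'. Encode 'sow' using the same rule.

The shift depends on letter class: consonant k→l is +1, but vowel e→o is +10. Two shifts are in play — +10 for a/e/i/o/u, +1 for every other letter.
On sow: s(cons)+1=t, o(vowel)+10=y, w(cons)+1=x.

tyx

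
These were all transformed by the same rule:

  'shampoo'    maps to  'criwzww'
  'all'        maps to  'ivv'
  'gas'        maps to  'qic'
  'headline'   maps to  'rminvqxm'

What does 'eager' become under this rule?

miqmb

Vowels shift forward by 8 and consonants shift forward by 10.
On eager: e(vowel)+8=m, a(vowel)+8=i, g(cons)+10=q, e(vowel)+8=m, r(cons)+10=b.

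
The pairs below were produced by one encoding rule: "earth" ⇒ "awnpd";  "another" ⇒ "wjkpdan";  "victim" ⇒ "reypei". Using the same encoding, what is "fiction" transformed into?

Compare letters: e→a is +22, a→w is +22, r→n is +22 — a constant shift. It's a constant shift of +22 (ROT22).
Applying it to fiction: f+22=b, i+22=e, c+22=y, t+22=p, i+22=e, o+22=k, n+22=j.

beypekj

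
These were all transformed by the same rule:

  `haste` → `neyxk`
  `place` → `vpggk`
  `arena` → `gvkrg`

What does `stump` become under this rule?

yxaqv

Shifts by position in haste: pos 0: h→n (+6), pos 1: a→e (+4), pos 2: s→y (+6), pos 3: t→x (+4) — repeating every 2. The shifts repeat in a cycle of length 2: positions 0,1,… shift by +6, +4, then the pattern repeats.
For stump: s+6=y, t+4=x, u+6=a, m+4=q, p+6=v.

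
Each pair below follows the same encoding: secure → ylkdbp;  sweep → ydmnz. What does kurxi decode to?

enjoy

In secure: s→y is +6, e→l is +7, c→k is +8, u→d is +9 — the shift increases by 1 each position. The shift increases by 1 at each position, starting from +6: 6, 7, 8, ….
Undoing it on kurxi: k−6=e, u−7=n, r−8=j, x−9=o, i−10=y.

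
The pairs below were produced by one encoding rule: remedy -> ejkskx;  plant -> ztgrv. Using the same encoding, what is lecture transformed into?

Read the word backwards and shift each letter +6.
Applying it to lecture: reverse → erutcel; then shift: e+6=k, r+6=x, u+6=a, t+6=z, c+6=i, e+6=k, l+6=r.

kxazikr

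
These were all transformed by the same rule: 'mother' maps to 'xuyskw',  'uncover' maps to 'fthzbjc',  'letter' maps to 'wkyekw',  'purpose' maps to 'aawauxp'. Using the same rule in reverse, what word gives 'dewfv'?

syrup

The shifts repeat in a cycle of length 3: positions 0,1,… shift by +11, +6, +5, then the pattern repeats.
Decoding dewfv: d−11=s, e−6=y, w−5=r, f−11=u, v−6=p.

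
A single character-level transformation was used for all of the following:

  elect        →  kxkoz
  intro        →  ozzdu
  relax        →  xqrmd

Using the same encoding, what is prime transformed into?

Shifts by position in elect: pos 0: e→k (+6), pos 1: l→x (+12), pos 2: e→k (+6), pos 3: c→o (+12) — repeating every 2. It's a Vigenère-style cipher with numeric key [6,12]: position i shifts by key[i mod 2].
Applying it to prime: p+6=v, r+12=d, i+6=o, m+12=y, e+6=k.

vdoyk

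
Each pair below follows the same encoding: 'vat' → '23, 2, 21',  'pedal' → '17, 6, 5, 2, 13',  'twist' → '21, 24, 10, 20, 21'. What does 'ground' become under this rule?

v is letter #22 and maps to 23: an offset of 1. Letters become their 1-based position plus 1 (so a→2, b→3, …).
On ground: g=7→8, r=18→19, o=15→16, u=21→22, n=14→15, d=4→5.

8, 19, 16, 22, 15, 5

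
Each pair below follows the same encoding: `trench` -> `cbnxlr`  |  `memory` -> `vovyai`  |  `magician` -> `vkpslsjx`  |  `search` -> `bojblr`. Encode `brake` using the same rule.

Shifts by position in trench: pos 0: t→c (+9), pos 1: r→b (+10), pos 2: e→n (+9), pos 3: n→x (+10) — repeating every 2. The shifts repeat in a cycle of length 2: positions 0,1,… shift by +9, +10, then the pattern repeats.
On brake: b+9=k, r+10=b, a+9=j, k+10=u, e+9=n.

kbjun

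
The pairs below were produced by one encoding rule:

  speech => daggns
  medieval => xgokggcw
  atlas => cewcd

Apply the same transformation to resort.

The shift depends on letter class: consonant s→d is +11, but vowel e→g is +2. Vowels shift forward by 2 and consonants shift forward by 11.
For resort: r(cons)+11=c, e(vowel)+2=g, s(cons)+11=d, o(vowel)+2=q, r(cons)+11=c, t(cons)+11=e.

cgdqce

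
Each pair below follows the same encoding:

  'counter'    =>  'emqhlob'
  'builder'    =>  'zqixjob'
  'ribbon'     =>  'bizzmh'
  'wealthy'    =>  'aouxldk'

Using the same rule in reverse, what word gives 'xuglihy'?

Treating letters as 0–25, the rule is x ↦ 5x + 20 (mod 26).
Reversing it on xuglihy: x(23)→21·(23−20)≡11=l; u(20)→21·(20−20)≡0=a; g(6)→21·(6−20)≡18=s; l(11)→21·(11−20)≡19=t; i(8)→21·(8−20)≡8=i; h(7)→21·(7−20)≡13=n; y(24)→21·(24−20)≡6=g (all mod 26).

lasting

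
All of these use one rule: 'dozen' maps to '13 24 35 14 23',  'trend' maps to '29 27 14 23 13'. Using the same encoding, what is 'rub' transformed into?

d is letter #4 and maps to 13: an offset of 9. The number is (letter's place in the alphabet, a=1) + 9.
For rub: r=18→27, u=21→30, b=2→11.

27 30 11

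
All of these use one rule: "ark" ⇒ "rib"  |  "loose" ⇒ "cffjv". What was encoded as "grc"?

pal

Compare letters: a→r is +17, r→i is +17, k→b is +17 — a constant shift. Every letter moves 17 places later in the alphabet, wrapping around z→a.
Decoding grc: g−17=p, r−17=a, c−17=l.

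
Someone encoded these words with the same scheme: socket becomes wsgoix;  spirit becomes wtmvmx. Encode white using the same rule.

This is a Caesar cipher with shift 4.
Applying it to white: w+4=a, h+4=l, i+4=m, t+4=x, e+4=i.

almxi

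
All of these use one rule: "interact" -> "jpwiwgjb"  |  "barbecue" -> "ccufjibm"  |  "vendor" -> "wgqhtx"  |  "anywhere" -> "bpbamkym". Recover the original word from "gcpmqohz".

familiar

In interact: i→j is +1, n→p is +2, t→w is +3, e→i is +4 — the shift increases by 1 each position. Letter i (0-indexed) is shifted by i+1, so successive shifts are 1, 2, 3, ….
Undoing it on gcpmqohz: g−1=f, c−2=a, p−3=m, m−4=i, q−5=l, o−6=i, h−7=a, z−8=r.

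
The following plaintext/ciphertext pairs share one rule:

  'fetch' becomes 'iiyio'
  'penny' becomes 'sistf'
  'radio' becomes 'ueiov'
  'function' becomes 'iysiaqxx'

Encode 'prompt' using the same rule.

svtswb

In fetch: f→i is +3, e→i is +4, t→y is +5, c→i is +6 — the shift increases by 1 each position. The shift increases by 1 at each position, starting from +3: 3, 4, 5, ….
Applying it to prompt: p+3=s, r+4=v, o+5=t, m+6=s, p+7=w, t+8=b.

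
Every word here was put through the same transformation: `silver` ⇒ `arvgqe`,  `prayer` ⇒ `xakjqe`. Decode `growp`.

yield

In silver: s→a is +8, i→r is +9, l→v is +10, v→g is +11 — the shift increases by 1 each position. Each letter shifts forward by (position + 8), i.e. 8, 9, 10, … — the shift grows by one for each successive letter.
Undoing it on growp: g−8=y, r−9=i, o−10=e, w−11=l, p−12=d.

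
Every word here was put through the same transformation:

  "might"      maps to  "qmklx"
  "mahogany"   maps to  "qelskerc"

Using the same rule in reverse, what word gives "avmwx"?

Compare letters: m→q is +4, i→m is +4, g→k is +4 — a constant shift. It's a constant shift of +4 (ROT4).
Decoding avmwx: a−4=w, v−4=r, m−4=i, w−4=s, x−4=t.

wrist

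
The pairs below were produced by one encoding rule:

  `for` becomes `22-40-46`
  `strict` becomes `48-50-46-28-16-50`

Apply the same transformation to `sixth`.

48-28-58-50-26

The formula is n = 2×(alphabet index, a=1) + 10.
On sixth: s=19→48, i=9→28, x=24→58, t=20→50, h=8→26.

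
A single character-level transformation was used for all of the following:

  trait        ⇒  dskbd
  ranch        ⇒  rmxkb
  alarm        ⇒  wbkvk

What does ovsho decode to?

The output letters match the input read backwards, each shifted +10: trait reversed is tiart. The word is reversed, then every letter is shifted forward by 10.
Undoing it on ovsho: shift back: o−10=e, v−10=l, s−10=i, h−10=x, o−10=e → elixe; then reverse → exile.

exile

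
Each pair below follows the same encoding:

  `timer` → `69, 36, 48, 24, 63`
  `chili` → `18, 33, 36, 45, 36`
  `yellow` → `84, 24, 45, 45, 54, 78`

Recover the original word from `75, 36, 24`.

vie

Each letter becomes 3×(its alphabet position, a=1..z=26) + 9.
Undoing it on 75, 36, 24: 75→(75−9)÷3=22=v, 36→(36−9)÷3=9=i, 24→(24−9)÷3=5=e.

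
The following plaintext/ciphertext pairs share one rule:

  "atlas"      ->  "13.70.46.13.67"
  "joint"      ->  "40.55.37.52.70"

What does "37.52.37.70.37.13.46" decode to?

initial

a(#1)→13 and t(#20)→70: differences scale by 3, so n = 3·pos + 10. Each letter becomes 3×(its alphabet position, a=1..z=26) + 10.
Reversing it on 37.52.37.70.37.13.46: 37→(37−10)÷3=9=i, 52→(52−10)÷3=14=n, 37→(37−10)÷3=9=i, 70→(70−10)÷3=20=t, 37→(37−10)÷3=9=i, 13→(13−10)÷3=1=a, 46→(46−10)÷3=12=l.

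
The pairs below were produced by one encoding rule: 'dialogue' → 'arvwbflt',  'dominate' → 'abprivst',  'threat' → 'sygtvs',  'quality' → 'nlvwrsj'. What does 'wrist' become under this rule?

This is an affine cipher: with a=0,…,z=25, each position x becomes (19x+21) mod 26.
Applying it to wrist: w(22)→19·22+21≡23=x; r(17)→19·17+21≡6=g; i(8)→19·8+21≡17=r; s(18)→19·18+21≡25=z; t(19)→19·19+21≡18=s (all mod 26).

xgrzs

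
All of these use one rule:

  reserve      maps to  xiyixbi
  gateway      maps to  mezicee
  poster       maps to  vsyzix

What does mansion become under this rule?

setymst

The shift depends on letter class: consonant r→x is +6, but vowel e→i is +4. The rule splits by letter class: vowels +4, consonants +6.
For mansion: m(cons)+6=s, a(vowel)+4=e, n(cons)+6=t, s(cons)+6=y, i(vowel)+4=m, o(vowel)+4=s, n(cons)+6=t.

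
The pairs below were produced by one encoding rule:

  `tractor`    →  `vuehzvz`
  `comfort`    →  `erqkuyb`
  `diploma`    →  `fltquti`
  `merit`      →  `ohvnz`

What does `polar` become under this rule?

rrpfx

In tractor: t→v is +2, r→u is +3, a→e is +4, c→h is +5 — the shift increases by 1 each position. The shift increases by 1 at each position, starting from +2: 2, 3, 4, ….
Applying it to polar: p+2=r, o+3=r, l+4=p, a+5=f, r+6=x.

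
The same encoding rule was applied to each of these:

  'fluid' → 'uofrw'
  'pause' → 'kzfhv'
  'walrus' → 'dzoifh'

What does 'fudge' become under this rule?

ufwtv

Each pair mirrors across the alphabet (f↔u, l↔o, u↔f): positions sum to 25. This is the alphabet-reversal cipher (Atbash): a becomes z, b becomes y, etc.
For fudge: f↔u, u↔f, d↔w, g↔t, e↔v.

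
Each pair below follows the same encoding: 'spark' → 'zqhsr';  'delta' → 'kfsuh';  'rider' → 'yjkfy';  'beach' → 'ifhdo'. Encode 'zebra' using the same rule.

A repeating key of period 2 is used — shifts +7, +1 over and over.
For zebra: z+7=g, e+1=f, b+7=i, r+1=s, a+7=h.

gfish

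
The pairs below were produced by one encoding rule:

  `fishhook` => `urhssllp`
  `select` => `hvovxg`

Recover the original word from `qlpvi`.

joker

Each pair mirrors across the alphabet (f↔u, i↔r, s↔h): positions sum to 25. Each letter is replaced by its mirror in the alphabet: a↔z, b↔y, c↔x, and so on (the Atbash cipher).
Reversing it on qlpvi: q↔j, l↔o, p↔k, v↔e, i↔r.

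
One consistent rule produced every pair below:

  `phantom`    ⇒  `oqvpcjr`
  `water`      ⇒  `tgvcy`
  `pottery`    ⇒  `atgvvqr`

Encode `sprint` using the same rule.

The word is reversed, then every letter is shifted forward by 2.
On sprint: reverse → tnirps; then shift: t+2=v, n+2=p, i+2=k, r+2=t, p+2=r, s+2=u.

vpktru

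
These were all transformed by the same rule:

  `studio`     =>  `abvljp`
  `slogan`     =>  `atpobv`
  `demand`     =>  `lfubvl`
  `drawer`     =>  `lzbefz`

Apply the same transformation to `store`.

Two shifts are in play — +1 for a/e/i/o/u, +8 for every other letter.
For store: s(cons)+8=a, t(cons)+8=b, o(vowel)+1=p, r(cons)+8=z, e(vowel)+1=f.

abpzf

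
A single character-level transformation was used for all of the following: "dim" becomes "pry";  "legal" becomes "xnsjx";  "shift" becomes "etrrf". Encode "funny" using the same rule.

Two shifts are in play — +9 for a/e/i/o/u, +12 for every other letter.
For funny: f(cons)+12=r, u(vowel)+9=d, n(cons)+12=z, n(cons)+12=z, y(cons)+12=k.

rdzzk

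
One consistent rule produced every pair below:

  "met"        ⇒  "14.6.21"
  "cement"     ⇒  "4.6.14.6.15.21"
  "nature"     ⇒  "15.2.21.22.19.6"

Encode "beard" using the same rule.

3.6.2.19.5

m is letter #13 and maps to 14: an offset of 1. Each letter is replaced by its alphabet position (a=1..z=26) + 1.
On beard: b=2→3, e=5→6, a=1→2, r=18→19, d=4→5.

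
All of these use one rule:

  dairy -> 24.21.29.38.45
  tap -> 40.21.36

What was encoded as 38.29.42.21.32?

Letters become their 1-based position plus 20 (so a→21, b→22, …).
Undoing it on 38.29.42.21.32: 38→(38−20)÷1=18=r, 29→(29−20)÷1=9=i, 42→(42−20)÷1=22=v, 21→(21−20)÷1=1=a, 32→(32−20)÷1=12=l.

rival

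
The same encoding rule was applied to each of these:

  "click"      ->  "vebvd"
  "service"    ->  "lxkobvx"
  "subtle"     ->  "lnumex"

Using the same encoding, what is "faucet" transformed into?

Compare letters: c→v is +19, l→e is +19, i→b is +19 — a constant shift. This is a Caesar cipher with shift 19.
For faucet: f+19=y, a+19=t, u+19=n, c+19=v, e+19=x, t+19=m.

ytnvxm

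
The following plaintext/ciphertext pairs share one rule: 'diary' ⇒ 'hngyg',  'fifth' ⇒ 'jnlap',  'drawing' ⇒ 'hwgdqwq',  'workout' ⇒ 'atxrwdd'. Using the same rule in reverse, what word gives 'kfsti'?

In diary: d→h is +4, i→n is +5, a→g is +6, r→y is +7 — the shift increases by 1 each position. Each letter shifts forward by (position + 4), i.e. 4, 5, 6, … — the shift grows by one for each successive letter.
Undoing it on kfsti: k−4=g, f−5=a, s−6=m, t−7=m, i−8=a.

gamma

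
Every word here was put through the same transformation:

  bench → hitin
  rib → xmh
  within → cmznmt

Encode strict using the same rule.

The shift depends on letter class: consonant b→h is +6, but vowel e→i is +4. Two shifts are in play — +4 for a/e/i/o/u, +6 for every other letter.
For strict: s(cons)+6=y, t(cons)+6=z, r(cons)+6=x, i(vowel)+4=m, c(cons)+6=i, t(cons)+6=z.

yzxmiz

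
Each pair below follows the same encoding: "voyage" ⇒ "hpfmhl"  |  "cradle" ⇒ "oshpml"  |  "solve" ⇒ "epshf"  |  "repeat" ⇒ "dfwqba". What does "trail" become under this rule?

fshum

A repeating key of period 3 is used — shifts +12, +1, +7 over and over.
For trail: t+12=f, r+1=s, a+7=h, i+12=u, l+1=m.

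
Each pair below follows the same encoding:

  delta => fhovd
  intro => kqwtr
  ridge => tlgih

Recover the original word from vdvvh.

Shifts by position in delta: pos 0: d→f (+2), pos 1: e→h (+3), pos 2: l→o (+3), pos 3: t→v (+2), pos 4: a→d (+3) — repeating every 3. The shifts repeat in a cycle of length 3: positions 0,1,… shift by +2, +3, +3, then the pattern repeats.
Undoing it on vdvvh: v−2=t, d−3=a, v−3=s, v−2=t, h−3=e.

taste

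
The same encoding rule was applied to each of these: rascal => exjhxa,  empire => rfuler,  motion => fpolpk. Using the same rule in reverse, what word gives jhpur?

scope

r(17)→e(4) and a(0)→x(23) fit y≡5x+23 (mod 26); the inverse of 5 mod 26 is 21. This is an affine cipher: with a=0,…,z=25, each position x becomes (5x+23) mod 26.
Decoding jhpur: j(9)→21·(9−23)≡18=s; h(7)→21·(7−23)≡2=c; p(15)→21·(15−23)≡14=o; u(20)→21·(20−23)≡15=p; r(17)→21·(17−23)≡4=e (all mod 26).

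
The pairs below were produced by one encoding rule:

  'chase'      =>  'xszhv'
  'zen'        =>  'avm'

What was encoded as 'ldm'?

Each pair mirrors across the alphabet (c↔x, h↔s, a↔z): positions sum to 25. Letters are reflected about the middle of the alphabet (position → 25−position): Atbash.
Decoding ldm: l↔o, d↔w, m↔n.

own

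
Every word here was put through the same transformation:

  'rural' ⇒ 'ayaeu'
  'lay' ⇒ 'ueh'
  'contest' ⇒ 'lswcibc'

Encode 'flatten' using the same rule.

ouecciw

The shift depends on letter class: consonant r→a is +9, but vowel u→y is +4. Vowels shift forward by 4 and consonants shift forward by 9.
On flatten: f(cons)+9=o, l(cons)+9=u, a(vowel)+4=e, t(cons)+9=c, t(cons)+9=c, e(vowel)+4=i, n(cons)+9=w.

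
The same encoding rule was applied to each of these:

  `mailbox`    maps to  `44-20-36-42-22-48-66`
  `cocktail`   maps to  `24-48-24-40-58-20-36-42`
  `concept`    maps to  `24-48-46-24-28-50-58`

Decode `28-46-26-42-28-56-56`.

endless

m(#13)→44 and a(#1)→20: differences scale by 2, so n = 2·pos + 18. The formula is n = 2×(alphabet index, a=1) + 18.
Reversing it on 28-46-26-42-28-56-56: 28→(28−18)÷2=5=e, 46→(46−18)÷2=14=n, 26→(26−18)÷2=4=d, 42→(42−18)÷2=12=l, 28→(28−18)÷2=5=e, 56→(56−18)÷2=19=s, 56→(56−18)÷2=19=s.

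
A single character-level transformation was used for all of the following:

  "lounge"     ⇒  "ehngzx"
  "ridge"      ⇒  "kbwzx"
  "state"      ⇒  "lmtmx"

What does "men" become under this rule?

It's a constant shift of +19 (ROT19).
Applying it to men: m+19=f, e+19=x, n+19=g.

fxg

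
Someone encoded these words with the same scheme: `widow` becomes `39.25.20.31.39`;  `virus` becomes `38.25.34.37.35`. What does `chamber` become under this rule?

19.24.17.29.18.21.34

w is letter #23 and maps to 39: an offset of 16. Each letter is replaced by its alphabet position (a=1..z=26) + 16.
On chamber: c=3→19, h=8→24, a=1→17, m=13→29, b=2→18, e=5→21, r=18→34.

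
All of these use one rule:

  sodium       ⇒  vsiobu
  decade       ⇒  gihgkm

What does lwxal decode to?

issue

In sodium: s→v is +3, o→s is +4, d→i is +5, i→o is +6 — the shift increases by 1 each position. The shift increases by 1 at each position, starting from +3: 3, 4, 5, ….
Reversing it on lwxal: l−3=i, w−4=s, x−5=s, a−6=u, l−7=e.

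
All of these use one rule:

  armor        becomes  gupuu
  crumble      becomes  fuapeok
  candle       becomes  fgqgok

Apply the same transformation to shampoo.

vkgpsuu

Two shifts are in play — +6 for a/e/i/o/u, +3 for every other letter.
Applying it to shampoo: s(cons)+3=v, h(cons)+3=k, a(vowel)+6=g, m(cons)+3=p, p(cons)+3=s, o(vowel)+6=u, o(vowel)+6=u.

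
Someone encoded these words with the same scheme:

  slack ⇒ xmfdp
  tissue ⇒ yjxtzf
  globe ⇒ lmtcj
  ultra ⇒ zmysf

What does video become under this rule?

Shifts by position in slack: pos 0: s→x (+5), pos 1: l→m (+1), pos 2: a→f (+5), pos 3: c→d (+1) — repeating every 2. It's a Vigenère-style cipher with numeric key [5,1]: position i shifts by key[i mod 2].
For video: v+5=a, i+1=j, d+5=i, e+1=f, o+5=t.

ajift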